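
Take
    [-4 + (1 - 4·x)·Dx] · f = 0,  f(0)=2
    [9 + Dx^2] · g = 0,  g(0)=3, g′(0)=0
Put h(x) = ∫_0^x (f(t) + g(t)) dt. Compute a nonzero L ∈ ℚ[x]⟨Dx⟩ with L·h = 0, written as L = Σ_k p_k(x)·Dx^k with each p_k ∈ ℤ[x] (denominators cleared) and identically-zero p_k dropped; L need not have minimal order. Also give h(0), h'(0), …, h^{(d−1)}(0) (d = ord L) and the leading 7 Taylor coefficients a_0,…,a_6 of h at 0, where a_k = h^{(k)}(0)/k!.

f: a_k = 2, 8, 32, 128, 512, 2048, 8192, …
g: a_k = 3, 0, -27/2, 0, 81/8, 0, -243/80, …
h₀=f+g: left-lcm gives L₀, ord ≤ 3.
Integrate: L := L₀·Dx.
L = (3780 - 2592·x + 5184·x^2)·Dx + (-369 + 2124·x - 3888·x^2 + 5184·x^3)·Dx^2 + (420 - 288·x + 576·x^2)·Dx^3 + (-41 + 236·x - 432·x^2 + 576·x^3)·Dx^4  (order 4).
h: a_k = 0, 5, 4, 37/6, 32, 4177/40, 1024/3, …
ICs: h(0) = 0, h′(0) = 5, h′′(0) = 8, h′′′(0) = 37.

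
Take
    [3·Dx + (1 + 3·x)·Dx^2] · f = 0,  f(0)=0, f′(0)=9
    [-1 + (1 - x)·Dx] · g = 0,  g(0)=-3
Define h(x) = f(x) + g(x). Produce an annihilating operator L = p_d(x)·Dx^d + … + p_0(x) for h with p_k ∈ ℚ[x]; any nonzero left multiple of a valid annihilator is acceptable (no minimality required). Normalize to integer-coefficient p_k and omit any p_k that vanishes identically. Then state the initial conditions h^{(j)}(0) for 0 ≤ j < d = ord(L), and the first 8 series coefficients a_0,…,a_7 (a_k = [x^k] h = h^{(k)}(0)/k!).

L = (-54 - 18·x)·Dx + (12 - 72·x - 36·x^2)·Dx^2 + (5 + 13·x - 9·x^2 - 9·x^3)·Dx^3  (order 3).
h: a_k = -3, 6, -33/2, 24, -255/4, 714/5, -735/2, 6540/7, …
ICs: h(0) = -3, h′(0) = 6, h′′(0) = -33.

f: a_k = 0, 9, -27/2, 27, -243/4, 729/5, -729/2, 6561/7, …
g: a_k = -3, -3, -3, -3, -3, -3, -3, -3, …
Weyl lclm of L_f,L_g ⇒ L₀ (ord ≤ 3).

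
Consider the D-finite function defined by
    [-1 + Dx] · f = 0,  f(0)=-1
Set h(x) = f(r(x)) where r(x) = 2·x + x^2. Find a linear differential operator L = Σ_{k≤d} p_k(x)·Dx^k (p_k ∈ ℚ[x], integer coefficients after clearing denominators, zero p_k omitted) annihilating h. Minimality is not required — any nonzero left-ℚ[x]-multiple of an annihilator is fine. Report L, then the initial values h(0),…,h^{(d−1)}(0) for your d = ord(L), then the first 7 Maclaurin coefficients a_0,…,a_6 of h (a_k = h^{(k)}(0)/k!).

f: a_k = -1, -1, -1/2, -1/6, -1/24, -1/120, -1/720, …
f∘r: x↦r, Dx↦Dx/r' in L_f ⇒ L₀.
L = (-2 - 2·x) + Dx  (order 1).
h: a_k = -1, -2, -3, -10/3, -19/6, -13/5, -173/90, …
ICs: h(0) = -1.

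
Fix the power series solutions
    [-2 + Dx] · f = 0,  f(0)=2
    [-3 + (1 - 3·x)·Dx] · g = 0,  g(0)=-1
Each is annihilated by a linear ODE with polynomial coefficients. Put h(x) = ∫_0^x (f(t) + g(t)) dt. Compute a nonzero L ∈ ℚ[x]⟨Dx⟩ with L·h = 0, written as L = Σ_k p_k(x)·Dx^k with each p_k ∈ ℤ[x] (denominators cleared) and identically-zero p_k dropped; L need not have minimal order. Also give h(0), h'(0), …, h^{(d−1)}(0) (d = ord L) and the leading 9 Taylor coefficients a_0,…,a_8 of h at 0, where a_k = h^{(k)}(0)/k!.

f: a_k = 2, 4, 4, 8/3, 4/3, 8/15, 8/45, 16/315, 4/315, …
g: a_k = -1, -3, -9, -27, -81, -243, -729, -2187, -6561, …
Weyl lclm of L_f,L_g ⇒ L₀ (ord ≤ 2).
h=∫₀ˣh₀: take L = L₀·Dx.
L = (24 + 36·x)·Dx + (-14 - 24·x + 36·x^2)·Dx^2 + (1 + 3·x - 18·x^2)·Dx^3  (order 3).
h: a_k = 0, 1, 1/2, -5/3, -73/12, -239/15, -3637/90, -32797/315, -688889/2520, …
ICs: h(0) = 0, h′(0) = 1, h′′(0) = 1.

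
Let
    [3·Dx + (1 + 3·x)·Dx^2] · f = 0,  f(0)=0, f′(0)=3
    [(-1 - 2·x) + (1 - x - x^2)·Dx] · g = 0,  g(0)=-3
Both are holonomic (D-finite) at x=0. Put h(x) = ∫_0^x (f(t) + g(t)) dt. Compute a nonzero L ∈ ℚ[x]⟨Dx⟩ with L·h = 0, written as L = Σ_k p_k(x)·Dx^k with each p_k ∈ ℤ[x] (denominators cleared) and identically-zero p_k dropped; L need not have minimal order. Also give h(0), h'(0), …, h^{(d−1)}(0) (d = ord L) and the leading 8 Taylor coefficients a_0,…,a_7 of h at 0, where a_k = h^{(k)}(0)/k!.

f: a_k = 0, 3, -9/2, 9, -81/4, 243/5, -243/2, 2187/7, …
g: a_k = -3, -3, -6, -9, -15, -24, -39, -63, …
f+g: L₀ = lclm(L_f,L_g), ord ≤ 2+1.
Integrate: L := L₀·Dx.
L = (-126 - 342·x - 468·x^2 - 180·x^3 - 108·x^4)·Dx^2 + (-156·x - 576·x^2 - 672·x^3 - 378·x^4 - 180·x^5)·Dx^3 + (7 + 35·x + 29·x^2 - 63·x^3 - 99·x^4 - 93·x^5 - 36·x^6)·Dx^4  (order 4).
h: a_k = 0, -3, 0, -7/2, 0, -141/20, 41/10, -321/14, …
ICs: h(0) = 0, h′(0) = -3, h′′(0) = 0, h′′′(0) = -21.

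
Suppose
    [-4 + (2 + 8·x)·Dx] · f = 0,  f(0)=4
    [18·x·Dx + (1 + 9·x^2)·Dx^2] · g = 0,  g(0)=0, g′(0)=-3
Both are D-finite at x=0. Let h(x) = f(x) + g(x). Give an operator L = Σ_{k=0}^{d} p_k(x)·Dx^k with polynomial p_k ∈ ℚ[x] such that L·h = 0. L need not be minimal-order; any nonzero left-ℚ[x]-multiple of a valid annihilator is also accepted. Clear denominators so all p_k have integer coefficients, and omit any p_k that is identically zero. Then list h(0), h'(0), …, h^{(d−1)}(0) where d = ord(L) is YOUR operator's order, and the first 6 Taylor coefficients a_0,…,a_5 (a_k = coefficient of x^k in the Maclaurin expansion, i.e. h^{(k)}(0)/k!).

L = (-18 - 180·x + 486·x^2 + 972·x^3)·Dx + (-15 - 72·x - 9·x^2 + 1944·x^3 + 3402·x^4)·Dx^2 + (-1 + 5·x + 54·x^2 + 153·x^3 + 567·x^4 + 972·x^5)·Dx^3  (order 3).
h: a_k = 4, 5, -8, 25, -40, 317/5, …
ICs: h(0) = 4, h′(0) = 5, h′′(0) = -16.

f: a_k = 4, 8, -8, 16, -40, 112, …
g: a_k = 0, -3, 0, 9, 0, -243/5, …
f+g: L₀ = lclm(L_f,L_g), ord ≤ 1+2.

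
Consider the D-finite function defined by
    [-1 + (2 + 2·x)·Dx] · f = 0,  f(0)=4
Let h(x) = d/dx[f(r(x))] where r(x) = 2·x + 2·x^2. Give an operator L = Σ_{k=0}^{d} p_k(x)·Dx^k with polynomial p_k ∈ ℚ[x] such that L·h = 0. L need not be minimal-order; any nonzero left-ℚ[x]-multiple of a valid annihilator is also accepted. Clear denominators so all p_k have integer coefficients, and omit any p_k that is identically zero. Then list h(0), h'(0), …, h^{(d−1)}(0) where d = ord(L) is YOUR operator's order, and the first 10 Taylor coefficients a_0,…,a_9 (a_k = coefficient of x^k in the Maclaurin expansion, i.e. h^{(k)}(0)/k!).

f: a_k = 4, 2, -1/2, 1/4, -5/32, 7/64, -21/256, 33/512, -429/8192, 715/16384, …
h₀=f(r): pull back L_f along r ⇒ L₀.
Differentiate: ansatz ord ≤ ord L₀ ⇒ L.
L = 1 + (-1 - 4·x - 6·x^2 - 4·x^3)·Dx  (order 1).
h: a_k = 4, 4, -6, 6, -5/2, -9/2, 49/4, -61/4, 243/32, 395/32, …
ICs: h(0) = 4.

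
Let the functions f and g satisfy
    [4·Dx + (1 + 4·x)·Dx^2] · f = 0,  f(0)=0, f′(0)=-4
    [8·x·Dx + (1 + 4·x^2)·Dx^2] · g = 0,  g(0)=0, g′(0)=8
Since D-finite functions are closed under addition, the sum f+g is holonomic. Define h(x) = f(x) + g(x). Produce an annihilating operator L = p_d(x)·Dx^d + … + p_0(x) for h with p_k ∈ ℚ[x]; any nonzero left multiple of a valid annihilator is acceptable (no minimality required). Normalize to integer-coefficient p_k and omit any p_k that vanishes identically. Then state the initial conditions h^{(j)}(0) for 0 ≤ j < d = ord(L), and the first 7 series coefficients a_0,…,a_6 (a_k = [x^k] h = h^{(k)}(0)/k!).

f: a_k = 0, -4, 8, -64/3, 64, -1024/5, 2048/3, …
g: a_k = 0, 8, 0, -32/3, 0, 128/5, 0, …
Weyl lclm of L_f,L_g ⇒ L₀ (ord ≤ 4).
L = (-8 - 96·x + 96·x^2 + 128·x^3)·Dx + (-10 - 16·x - 72·x^2 + 192·x^3 + 256·x^4)·Dx^2 + (-1 - 2·x + 8·x^2 + 8·x^3 + 48·x^4 + 64·x^5)·Dx^3  (order 3).
h: a_k = 0, 4, 8, -32, 64, -896/5, 2048/3, …
ICs: h(0) = 0, h′(0) = 4, h′′(0) = 16.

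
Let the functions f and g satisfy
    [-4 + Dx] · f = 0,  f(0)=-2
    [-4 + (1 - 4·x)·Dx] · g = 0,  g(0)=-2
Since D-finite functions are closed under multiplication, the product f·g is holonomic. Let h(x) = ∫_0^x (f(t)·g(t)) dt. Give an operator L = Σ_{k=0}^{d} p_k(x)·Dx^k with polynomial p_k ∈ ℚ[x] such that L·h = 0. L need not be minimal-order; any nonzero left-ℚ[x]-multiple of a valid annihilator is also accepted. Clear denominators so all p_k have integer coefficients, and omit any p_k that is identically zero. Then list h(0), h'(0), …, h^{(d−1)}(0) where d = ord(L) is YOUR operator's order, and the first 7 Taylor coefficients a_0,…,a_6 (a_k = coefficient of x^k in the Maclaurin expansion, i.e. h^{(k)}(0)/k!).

f: a_k = -2, -8, -16, -64/3, -64/3, -256/15, -512/45, …
g: a_k = -2, -8, -32, -128, -512, -2048, -8192, …
L₀ := L_f ⊗_s L_g (sym. prod.), ord ≤ 1.
h=∫h₀ ⇒ L = L₀·Dx.
L = (8 - 16·x)·Dx + (-1 + 4·x)·Dx^2  (order 2).
h: a_k = 0, 4, 16, 160/3, 512/3, 1664/3, 83456/45, …
ICs: h(0) = 0, h′(0) = 4.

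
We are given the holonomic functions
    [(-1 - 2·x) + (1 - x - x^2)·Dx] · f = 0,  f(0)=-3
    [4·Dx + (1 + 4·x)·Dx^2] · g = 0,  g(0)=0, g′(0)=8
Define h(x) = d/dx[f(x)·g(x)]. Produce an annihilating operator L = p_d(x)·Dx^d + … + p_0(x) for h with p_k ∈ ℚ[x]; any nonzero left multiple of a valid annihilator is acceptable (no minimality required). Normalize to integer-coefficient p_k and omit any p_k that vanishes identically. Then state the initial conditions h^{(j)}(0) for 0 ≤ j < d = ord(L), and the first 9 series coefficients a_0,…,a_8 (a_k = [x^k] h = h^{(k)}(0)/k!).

L = (82 + 216·x + 288·x^2) + (-7 + 62·x + 264·x^2 + 224·x^3)·Dx + (-3 - 17·x - 9·x^2 + 52·x^3 + 32·x^4)·Dx^2  (order 2).
h: a_k = -24, 48, -384, 1120, -5384, 98976/5, -413736/5, 11376448/35, -9195072/7, …
ICs: h(0) = -24, h′(0) = 48.

f: a_k = -3, -3, -6, -9, -15, -24, -39, -63, -102, …
g: a_k = 0, 8, -16, 128/3, -128, 2048/5, -4096/3, 32768/7, -16384, …
h₀=f·g: eliminate ⇒ L₀, order ≤ 1·2.
h=h₀': d/dx-closure on L₀ ⇒ L.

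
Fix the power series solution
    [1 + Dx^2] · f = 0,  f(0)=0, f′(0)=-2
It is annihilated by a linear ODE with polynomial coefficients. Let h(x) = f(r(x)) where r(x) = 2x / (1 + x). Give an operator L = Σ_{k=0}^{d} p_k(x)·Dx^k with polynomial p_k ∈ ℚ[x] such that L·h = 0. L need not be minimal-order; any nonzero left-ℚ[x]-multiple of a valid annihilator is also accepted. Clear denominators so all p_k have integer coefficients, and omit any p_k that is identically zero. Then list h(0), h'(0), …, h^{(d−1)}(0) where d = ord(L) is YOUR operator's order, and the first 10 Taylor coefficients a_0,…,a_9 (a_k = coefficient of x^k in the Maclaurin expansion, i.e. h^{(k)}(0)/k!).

L = 4 + (2 + 6·x + 6·x^2 + 2·x^3)·Dx + (1 + 4·x + 6·x^2 + 4·x^3 + x^4)·Dx^2  (order 2).
h: a_k = 0, -4, 4, -4/3, -4, 172/15, -20, 8836/315, -1516/45, 98524/2835, …
ICs: h(0) = 0, h′(0) = -4.

f: a_k = 0, -2, 0, 1/3, 0, -1/60, 0, 1/2520, 0, -1/181440, …
Change of var in L_f (x↦r) gives L₀.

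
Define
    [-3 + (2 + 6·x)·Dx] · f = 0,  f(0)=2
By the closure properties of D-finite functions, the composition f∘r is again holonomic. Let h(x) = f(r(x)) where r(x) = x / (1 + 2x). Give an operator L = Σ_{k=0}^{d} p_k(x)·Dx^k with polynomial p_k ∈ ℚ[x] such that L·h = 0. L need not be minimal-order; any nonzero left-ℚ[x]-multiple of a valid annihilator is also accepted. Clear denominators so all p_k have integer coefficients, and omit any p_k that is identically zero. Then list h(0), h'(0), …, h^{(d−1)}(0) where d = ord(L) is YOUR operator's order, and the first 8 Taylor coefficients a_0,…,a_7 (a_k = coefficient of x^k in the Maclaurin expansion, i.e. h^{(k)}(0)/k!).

L = -3 + (2 + 14·x + 20·x^2)·Dx  (order 1).
h: a_k = 2, 3, -33/4, 195/8, -4965/64, 33909/128, -492501/512, 3761283/1024, …
ICs: h(0) = 2.

f: a_k = 2, 3, -9/4, 27/8, -405/64, 1701/128, -15309/512, 72171/1024, …
h₀=f(r): pull back L_f along r ⇒ L₀.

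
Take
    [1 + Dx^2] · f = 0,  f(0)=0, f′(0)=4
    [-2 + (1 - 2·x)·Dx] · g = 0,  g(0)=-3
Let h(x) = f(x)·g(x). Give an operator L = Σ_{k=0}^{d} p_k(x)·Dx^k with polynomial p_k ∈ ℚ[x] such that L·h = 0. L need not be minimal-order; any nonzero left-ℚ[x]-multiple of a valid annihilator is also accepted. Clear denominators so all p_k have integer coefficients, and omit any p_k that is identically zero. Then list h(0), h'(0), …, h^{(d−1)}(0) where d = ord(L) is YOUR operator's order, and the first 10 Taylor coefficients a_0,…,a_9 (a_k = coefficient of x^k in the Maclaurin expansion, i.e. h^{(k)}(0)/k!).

f: a_k = 0, 4, 0, -2/3, 0, 1/30, 0, -1/1260, 0, 1/90720, …
g: a_k = -3, -6, -12, -24, -48, -96, -192, -384, -768, -1536, …
L₀ := L_f ⊗_s L_g (sym. prod.), ord ≤ 2.
L = (-1 + 2·x) + 4·Dx + (-1 + 2·x)·Dx^2  (order 2).
h: a_k = 0, -12, -24, -46, -92, -1841/10, -1841/5, -309287/420, -309287/210, -12724951/4320, …
ICs: h(0) = 0, h′(0) = -12.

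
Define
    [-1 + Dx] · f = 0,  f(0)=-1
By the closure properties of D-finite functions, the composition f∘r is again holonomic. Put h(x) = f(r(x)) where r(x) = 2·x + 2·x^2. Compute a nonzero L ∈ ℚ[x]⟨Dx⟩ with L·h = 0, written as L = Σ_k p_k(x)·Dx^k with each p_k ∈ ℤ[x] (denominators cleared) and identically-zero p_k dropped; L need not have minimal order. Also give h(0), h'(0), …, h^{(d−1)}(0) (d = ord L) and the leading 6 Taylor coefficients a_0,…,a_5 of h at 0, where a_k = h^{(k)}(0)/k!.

L = (-2 - 4·x) + Dx  (order 1).
h: a_k = -1, -2, -4, -16/3, -20/3, -104/15, …
ICs: h(0) = -1.

f: a_k = -1, -1, -1/2, -1/6, -1/24, -1/120, …
f∘r: x↦r, Dx↦Dx/r' in L_f ⇒ L₀.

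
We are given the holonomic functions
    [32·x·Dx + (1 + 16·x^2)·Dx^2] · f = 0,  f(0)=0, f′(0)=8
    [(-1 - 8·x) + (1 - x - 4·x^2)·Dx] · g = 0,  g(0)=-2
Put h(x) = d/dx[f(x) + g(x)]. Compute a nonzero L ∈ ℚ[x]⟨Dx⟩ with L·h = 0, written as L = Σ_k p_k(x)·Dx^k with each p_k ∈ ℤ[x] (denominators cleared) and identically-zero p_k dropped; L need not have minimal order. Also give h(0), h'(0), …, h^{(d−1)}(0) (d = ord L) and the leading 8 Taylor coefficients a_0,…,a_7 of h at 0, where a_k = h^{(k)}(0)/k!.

f: a_k = 0, 8, 0, -128/3, 0, 2048/5, 0, -32768/7, …
g: a_k = -2, -2, -10, -18, -58, -130, -362, -882, …
Sum ⇒ L₀ = lclm(L_f,L_g) in ℚ(x)⟨Dx⟩.
Differentiate: ansatz ord ≤ ord L₀ ⇒ L.
L = (160 - 640·x - 14848·x^2 - 36864·x^3 - 178176·x^4 - 98304·x^6) + (-43 - 336·x - 16·x^2 - 3072·x^3 - 35072·x^4 - 124928·x^5 - 12288·x^6 - 98304·x^7)·Dx + (5 + 23·x + 272·x^2 + 16·x^3 + 2368·x^4 - 5888·x^5 - 12288·x^6 - 4096·x^7 - 16384·x^8)·Dx^2  (order 2).
h: a_k = 6, -20, -182, -232, 1398, -2172, -38942, -18640, …
ICs: h(0) = 6, h′(0) = -20.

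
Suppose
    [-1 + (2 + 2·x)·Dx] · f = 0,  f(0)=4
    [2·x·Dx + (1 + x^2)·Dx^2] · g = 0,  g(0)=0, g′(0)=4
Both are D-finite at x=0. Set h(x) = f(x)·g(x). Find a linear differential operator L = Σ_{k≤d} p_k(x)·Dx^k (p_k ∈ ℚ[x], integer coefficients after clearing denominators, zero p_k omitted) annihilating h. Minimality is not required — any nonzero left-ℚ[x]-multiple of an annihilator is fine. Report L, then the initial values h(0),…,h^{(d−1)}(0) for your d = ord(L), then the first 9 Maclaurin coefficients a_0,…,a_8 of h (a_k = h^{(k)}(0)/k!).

f: a_k = 4, 2, -1/2, 1/4, -5/32, 7/64, -21/256, 33/512, -429/8192, …
g: a_k = 0, 4, 0, -4/3, 0, 4/5, 0, -4/7, 0, …
L₀ := L_f ⊗_s L_g (sym. prod.), ord ≤ 2.
L = (3 - 4·x - x^2) + (-4 + 4·x + 12·x^2 + 4·x^3)·Dx + (4 + 8·x + 8·x^2 + 8·x^3 + 4·x^4)·Dx^2  (order 2).
h: a_k = 0, 16, 8, -22/3, -5/3, 389/120, 409/240, -18853/6720, -11167/13440, …
ICs: h(0) = 0, h′(0) = 16.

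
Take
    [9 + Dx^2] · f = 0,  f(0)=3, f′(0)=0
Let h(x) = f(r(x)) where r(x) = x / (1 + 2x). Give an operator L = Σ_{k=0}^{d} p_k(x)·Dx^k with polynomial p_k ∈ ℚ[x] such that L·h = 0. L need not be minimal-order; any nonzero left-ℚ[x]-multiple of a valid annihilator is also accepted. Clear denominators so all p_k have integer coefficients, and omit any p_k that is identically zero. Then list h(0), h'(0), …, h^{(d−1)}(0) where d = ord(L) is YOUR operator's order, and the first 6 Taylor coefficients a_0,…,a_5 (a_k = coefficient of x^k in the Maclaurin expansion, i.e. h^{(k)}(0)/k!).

L = 9 + (4 + 24·x + 48·x^2 + 32·x^3)·Dx + (1 + 8·x + 24·x^2 + 32·x^3 + 16·x^4)·Dx^2  (order 2).
h: a_k = 3, 0, -27/2, 54, -1215/8, 351, …
ICs: h(0) = 3, h′(0) = 0.

f: a_k = 3, 0, -27/2, 0, 81/8, 0, …
Substitute x→r, Dx→(1/r')Dx; clear ⇒ L₀.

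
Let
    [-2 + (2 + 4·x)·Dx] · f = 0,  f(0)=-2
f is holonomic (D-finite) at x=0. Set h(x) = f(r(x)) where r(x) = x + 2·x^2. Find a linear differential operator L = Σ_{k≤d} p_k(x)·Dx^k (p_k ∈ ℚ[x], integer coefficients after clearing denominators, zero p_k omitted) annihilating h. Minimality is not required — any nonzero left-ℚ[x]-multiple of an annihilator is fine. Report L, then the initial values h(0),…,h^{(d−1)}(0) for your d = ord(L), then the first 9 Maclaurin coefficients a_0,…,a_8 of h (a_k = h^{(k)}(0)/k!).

L = (-1 - 4·x) + (1 + 2·x + 4·x^2)·Dx  (order 1).
h: a_k = -2, -2, -3, 3, -3/4, -15/4, 57/8, -21/8, -867/64, …
ICs: h(0) = -2.

f: a_k = -2, -2, 1, -1, 5/4, -7/4, 21/8, -33/8, 429/64, …
f∘r: x↦r, Dx↦Dx/r' in L_f ⇒ L₀.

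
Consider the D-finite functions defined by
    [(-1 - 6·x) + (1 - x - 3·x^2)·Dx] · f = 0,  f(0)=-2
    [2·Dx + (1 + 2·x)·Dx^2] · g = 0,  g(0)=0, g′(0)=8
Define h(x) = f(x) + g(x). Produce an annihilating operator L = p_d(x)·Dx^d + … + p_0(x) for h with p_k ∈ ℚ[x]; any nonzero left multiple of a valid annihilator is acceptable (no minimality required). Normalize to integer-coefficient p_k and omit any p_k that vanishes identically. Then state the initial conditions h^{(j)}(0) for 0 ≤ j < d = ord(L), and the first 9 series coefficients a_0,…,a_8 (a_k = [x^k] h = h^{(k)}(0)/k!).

L = (74 + 412·x + 948·x^2 + 864·x^3 + 648·x^4)·Dx + (17 + 212·x + 890·x^2 + 1644·x^3 + 1764·x^4 + 1080·x^5)·Dx^2 + (-5 - 27·x - 33·x^2 + 68·x^3 + 276·x^4 + 396·x^5 + 216·x^6)·Dx^3  (order 3).
h: a_k = -2, 6, -16, -10/3, -54, -272/5, -710/3, -2526/7, -1144, …
ICs: h(0) = -2, h′(0) = 6, h′′(0) = -32.

f: a_k = -2, -2, -8, -14, -38, -80, -194, -434, -1016, …
g: a_k = 0, 8, -8, 32/3, -16, 128/5, -128/3, 512/7, -128, …
f+g: L₀ = lclm(L_f,L_g), ord ≤ 1+2.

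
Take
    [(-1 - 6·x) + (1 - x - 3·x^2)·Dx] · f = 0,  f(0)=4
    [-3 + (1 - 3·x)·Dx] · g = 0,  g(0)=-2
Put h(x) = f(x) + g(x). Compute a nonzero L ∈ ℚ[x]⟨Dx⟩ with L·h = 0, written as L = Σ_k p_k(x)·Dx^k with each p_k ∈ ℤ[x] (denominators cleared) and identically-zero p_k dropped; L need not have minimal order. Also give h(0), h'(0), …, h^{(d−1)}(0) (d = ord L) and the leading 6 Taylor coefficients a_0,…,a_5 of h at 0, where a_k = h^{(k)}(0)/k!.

L = (6 - 108·x + 162·x^2 - 162·x^3) + (10 - 6·x - 108·x^2 + 270·x^3 - 324·x^4)·Dx + (-2 + 14·x - 33·x^2 + 18·x^3 + 54·x^4 - 81·x^5)·Dx^2  (order 2).
h: a_k = 2, -2, -2, -26, -86, -326, …
ICs: h(0) = 2, h′(0) = -2.

f: a_k = 4, 4, 16, 28, 76, 160, …
g: a_k = -2, -6, -18, -54, -162, -486, …
f+g: L₀ = lclm(L_f,L_g), ord ≤ 1+1.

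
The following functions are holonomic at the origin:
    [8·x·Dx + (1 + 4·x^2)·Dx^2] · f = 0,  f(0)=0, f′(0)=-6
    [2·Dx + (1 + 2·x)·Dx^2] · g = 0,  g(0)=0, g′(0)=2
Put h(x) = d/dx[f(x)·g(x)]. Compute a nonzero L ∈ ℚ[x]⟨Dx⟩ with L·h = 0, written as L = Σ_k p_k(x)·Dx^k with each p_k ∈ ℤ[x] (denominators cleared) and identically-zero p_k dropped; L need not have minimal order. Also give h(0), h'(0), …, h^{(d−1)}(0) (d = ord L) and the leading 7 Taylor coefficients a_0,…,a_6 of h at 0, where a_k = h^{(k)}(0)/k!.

f: a_k = 0, -6, 0, 8, 0, -96/5, 0, …
g: a_k = 0, 2, -2, 8/3, -4, 32/5, -32/3, …
L₀ := L_f ⊗_s L_g (sym. prod.), ord ≤ 4.
h₀' ⇒ L via d/dx closure of L₀.
L = (192 + 704·x + 2560·x^2 + 9984·x^3 + 15360·x^4 + 13312·x^5 + 4096·x^7) + (72 + 992·x + 4928·x^2 + 15488·x^3 + 34816·x^4 + 47616·x^5 + 35840·x^6 + 6144·x^7 + 14336·x^8)·Dx + (24 + 256·x + 1536·x^2 + 4992·x^3 + 11520·x^4 + 19968·x^5 + 24576·x^6 + 18432·x^7 + 6144·x^8 + 8192·x^9)·Dx^2 + (5 + 36·x + 148·x^2 + 448·x^3 + 1056·x^4 + 1920·x^5 + 2688·x^6 + 3072·x^7 + 2304·x^8 + 1024·x^9 + 1024·x^10)·Dx^3  (order 3).
h: a_k = 0, -24, 36, 0, 40, -1664/5, 2464/5, …
ICs: h(0) = 0, h′(0) = -24, h′′(0) = 72.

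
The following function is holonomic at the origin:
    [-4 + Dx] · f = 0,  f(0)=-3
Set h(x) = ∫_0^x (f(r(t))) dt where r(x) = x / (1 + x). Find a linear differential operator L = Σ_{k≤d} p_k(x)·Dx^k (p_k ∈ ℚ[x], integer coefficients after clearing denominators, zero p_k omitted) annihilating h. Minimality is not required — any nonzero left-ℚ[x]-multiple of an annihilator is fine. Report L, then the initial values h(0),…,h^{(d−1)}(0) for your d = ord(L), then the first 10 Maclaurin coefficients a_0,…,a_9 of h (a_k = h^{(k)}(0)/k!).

L = -4·Dx + (1 + 2·x + x^2)·Dx^2  (order 2).
h: a_k = 0, -3, -6, -4, 1, 4/5, -14/15, 44/105, 17/210, -316/945, …
ICs: h(0) = 0, h′(0) = -3.

f: a_k = -3, -12, -24, -32, -32, -128/5, -256/15, -1024/105, -512/105, -2048/945, …
L₀ from L_f via x↦r, Dx↦r'^{-1}Dx.
h=∫₀ˣh₀: take L = L₀·Dx.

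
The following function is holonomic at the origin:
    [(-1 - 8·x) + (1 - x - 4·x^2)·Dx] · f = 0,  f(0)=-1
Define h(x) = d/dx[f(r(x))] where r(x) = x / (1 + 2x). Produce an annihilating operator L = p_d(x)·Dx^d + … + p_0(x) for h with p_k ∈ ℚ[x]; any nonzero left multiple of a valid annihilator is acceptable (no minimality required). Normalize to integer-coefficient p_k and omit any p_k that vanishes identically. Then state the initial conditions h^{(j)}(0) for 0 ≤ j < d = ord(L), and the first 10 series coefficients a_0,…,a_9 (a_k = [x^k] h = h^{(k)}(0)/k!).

f: a_k = -1, -1, -5, -9, -29, -65, -181, -441, -1165, -2929, …
Substitute x→r, Dx→(1/r')Dx; clear ⇒ L₀.
Derive L from L₀ (diff closure).
L = (6 + 12·x + 72·x^2 + 80·x^3) + (-1 - 15·x - 54·x^2 - 36·x^3 + 40·x^4)·Dx  (order 1).
h: a_k = -1, -6, 21, -108, 475, -2034, 8449, -34392, 137799, -545310, …
ICs: h(0) = -1.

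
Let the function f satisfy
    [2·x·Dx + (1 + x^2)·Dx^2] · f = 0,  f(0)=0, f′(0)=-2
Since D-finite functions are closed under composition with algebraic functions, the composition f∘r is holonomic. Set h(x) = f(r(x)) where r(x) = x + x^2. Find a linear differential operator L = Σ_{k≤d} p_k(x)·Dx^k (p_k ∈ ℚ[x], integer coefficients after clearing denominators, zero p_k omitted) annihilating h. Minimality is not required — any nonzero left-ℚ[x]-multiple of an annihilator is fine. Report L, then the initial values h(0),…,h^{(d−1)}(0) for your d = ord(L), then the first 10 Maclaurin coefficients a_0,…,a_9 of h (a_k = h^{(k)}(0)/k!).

L = (-2 + 2·x + 8·x^2 + 12·x^3 + 6·x^4)·Dx + (1 + 2·x + x^2 + 4·x^3 + 5·x^4 + 2·x^5)·Dx^2  (order 2).
h: a_k = 0, -2, -2, 2/3, 2, 8/5, -4/3, -26/7, -2, 34/9, …
ICs: h(0) = 0, h′(0) = -2.

f: a_k = 0, -2, 0, 2/3, 0, -2/5, 0, 2/7, 0, -2/9, …
Substitute x→r, Dx→(1/r')Dx; clear ⇒ L₀.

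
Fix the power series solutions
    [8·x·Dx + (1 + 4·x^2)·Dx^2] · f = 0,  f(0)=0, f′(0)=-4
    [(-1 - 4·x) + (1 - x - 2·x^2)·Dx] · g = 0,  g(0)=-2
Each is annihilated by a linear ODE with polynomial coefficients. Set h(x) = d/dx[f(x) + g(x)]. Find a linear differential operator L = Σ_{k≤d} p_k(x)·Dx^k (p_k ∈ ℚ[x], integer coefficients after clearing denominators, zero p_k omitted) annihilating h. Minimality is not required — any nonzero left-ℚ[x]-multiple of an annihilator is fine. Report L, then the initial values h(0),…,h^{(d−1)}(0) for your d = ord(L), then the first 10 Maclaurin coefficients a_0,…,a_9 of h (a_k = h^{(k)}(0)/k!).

L = (24 - 96·x - 864·x^2 - 1536·x^3 - 3264·x^4 - 768·x^6) + (-19 - 80·x - 100·x^2 - 544·x^3 - 1424·x^4 - 2368·x^5 - 192·x^6 - 768·x^7)·Dx + (3 + 7·x + 32·x^2 - 28·x^3 + 24·x^4 - 240·x^5 - 256·x^6 - 64·x^7 - 128·x^8)·Dx^2  (order 2).
h: a_k = -6, -12, -14, -88, -274, -516, -934, -2736, -7162, -13660, …
ICs: h(0) = -6, h′(0) = -12.

f: a_k = 0, -4, 0, 16/3, 0, -64/5, 0, 256/7, 0, -1024/9, …
g: a_k = -2, -2, -6, -10, -22, -42, -86, -170, -342, -682, …
f+g: L₀ = lclm(L_f,L_g), ord ≤ 2+1.
Differentiate: ansatz ord ≤ ord L₀ ⇒ L.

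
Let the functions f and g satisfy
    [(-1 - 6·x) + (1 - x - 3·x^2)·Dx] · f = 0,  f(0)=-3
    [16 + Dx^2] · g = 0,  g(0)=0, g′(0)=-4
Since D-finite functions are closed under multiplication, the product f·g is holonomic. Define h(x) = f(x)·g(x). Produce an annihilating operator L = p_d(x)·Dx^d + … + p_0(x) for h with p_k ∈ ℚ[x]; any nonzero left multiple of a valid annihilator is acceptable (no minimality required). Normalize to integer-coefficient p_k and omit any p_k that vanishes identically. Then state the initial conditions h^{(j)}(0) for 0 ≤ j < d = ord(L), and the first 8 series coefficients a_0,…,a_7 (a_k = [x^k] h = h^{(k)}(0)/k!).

f: a_k = -3, -3, -12, -21, -57, -120, -291, -651, …
g: a_k = 0, -4, 0, 32/3, 0, -128/15, 0, 1024/315, …
h₀=f·g: eliminate ⇒ L₀, order ≤ 1·2.
L = (-10 + 16·x + 48·x^2) + (2 + 12·x)·Dx + (-1 + x + 3·x^2)·Dx^2  (order 2).
h: a_k = 0, 12, 12, 16, 52, 628/5, 1408/5, 68108/105, …
ICs: h(0) = 0, h′(0) = 12.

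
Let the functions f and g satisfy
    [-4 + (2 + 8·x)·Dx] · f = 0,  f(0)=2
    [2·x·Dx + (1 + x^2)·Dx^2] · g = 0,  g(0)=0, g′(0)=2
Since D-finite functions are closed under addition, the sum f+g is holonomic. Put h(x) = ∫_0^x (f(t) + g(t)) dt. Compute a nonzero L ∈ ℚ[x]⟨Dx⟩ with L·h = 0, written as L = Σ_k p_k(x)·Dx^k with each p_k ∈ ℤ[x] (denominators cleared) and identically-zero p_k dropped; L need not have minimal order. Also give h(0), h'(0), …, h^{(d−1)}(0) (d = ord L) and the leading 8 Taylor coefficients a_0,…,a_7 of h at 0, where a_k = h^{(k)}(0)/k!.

L = (-2 - 20·x + 6·x^2 + 12·x^3)·Dx^2 + (-7 - 8·x - 25·x^2 + 24·x^3 + 42·x^4)·Dx^3 + (-1 - 3·x + 6·x^2 + 9·x^3 + 7·x^4 + 12·x^5)·Dx^4  (order 4).
h: a_k = 0, 2, 3, -4/3, 11/6, -4, 47/5, -24, …
ICs: h(0) = 0, h′(0) = 2, h′′(0) = 6, h′′′(0) = -8.

f: a_k = 2, 4, -4, 8, -20, 56, -168, 528, …
g: a_k = 0, 2, 0, -2/3, 0, 2/5, 0, -2/7, …
Weyl lclm of L_f,L_g ⇒ L₀ (ord ≤ 3).
Integrate: L := L₀·Dx.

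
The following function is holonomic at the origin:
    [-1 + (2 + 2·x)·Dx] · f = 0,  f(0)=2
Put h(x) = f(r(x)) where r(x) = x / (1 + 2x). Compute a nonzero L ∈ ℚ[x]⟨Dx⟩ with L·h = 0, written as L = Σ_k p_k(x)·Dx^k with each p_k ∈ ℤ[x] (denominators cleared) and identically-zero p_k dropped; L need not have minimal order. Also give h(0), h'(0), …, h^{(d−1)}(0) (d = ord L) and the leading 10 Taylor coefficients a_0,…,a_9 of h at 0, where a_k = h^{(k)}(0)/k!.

f: a_k = 2, 1, -1/4, 1/8, -5/64, 7/128, -21/512, 33/1024, -429/16384, 715/32768, …
Change of var in L_f (x↦r) gives L₀.
L = -1 + (2 + 10·x + 12·x^2)·Dx  (order 1).
h: a_k = 2, 1, -9/4, 41/8, -757/64, 3543/128, -33645/512, 162105/1024, -6340365/16384, 31446635/32768, …
ICs: h(0) = 2.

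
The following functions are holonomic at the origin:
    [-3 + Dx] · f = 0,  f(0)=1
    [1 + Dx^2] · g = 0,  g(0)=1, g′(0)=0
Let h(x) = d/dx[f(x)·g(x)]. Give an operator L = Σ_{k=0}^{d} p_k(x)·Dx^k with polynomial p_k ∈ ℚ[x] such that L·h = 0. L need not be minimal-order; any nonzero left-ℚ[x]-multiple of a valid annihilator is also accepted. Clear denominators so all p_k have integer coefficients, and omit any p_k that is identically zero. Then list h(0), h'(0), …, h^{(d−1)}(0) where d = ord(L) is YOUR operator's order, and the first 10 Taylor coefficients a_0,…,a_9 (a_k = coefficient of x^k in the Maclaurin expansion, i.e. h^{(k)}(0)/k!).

L = 10 - 6·Dx + Dx^2  (order 2).
h: a_k = 3, 8, 9, 14/3, -1/2, -44/15, -83/30, -527/315, -213/280, -779/2835, …
ICs: h(0) = 3, h′(0) = 8.

f: a_k = 1, 3, 9/2, 9/2, 27/8, 81/40, 81/80, 243/560, 729/4480, 243/4480, …
g: a_k = 1, 0, -1/2, 0, 1/24, 0, -1/720, 0, 1/40320, 0, …
Product ⇒ symmetric product L₀, ord ≤ 2.
Derive L from L₀ (diff closure).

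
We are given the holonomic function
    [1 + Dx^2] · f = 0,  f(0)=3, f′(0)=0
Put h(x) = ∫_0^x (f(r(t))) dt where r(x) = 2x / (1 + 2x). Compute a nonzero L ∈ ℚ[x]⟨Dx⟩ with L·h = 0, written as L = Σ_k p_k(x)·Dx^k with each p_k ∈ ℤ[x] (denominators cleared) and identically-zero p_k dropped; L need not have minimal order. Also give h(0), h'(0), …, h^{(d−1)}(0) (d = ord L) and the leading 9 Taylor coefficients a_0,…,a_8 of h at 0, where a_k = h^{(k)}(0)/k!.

L = 4·Dx + (4 + 24·x + 48·x^2 + 32·x^3)·Dx^2 + (1 + 8·x + 24·x^2 + 32·x^3 + 16·x^4)·Dx^3  (order 3).
h: a_k = 0, 3, 0, -2, 6, -14, 88/3, -6004/105, 522/5, …
ICs: h(0) = 0, h′(0) = 3, h′′(0) = 0.

f: a_k = 3, 0, -3/2, 0, 1/8, 0, -1/240, 0, 1/13440, …
Substitute x→r, Dx→(1/r')Dx; clear ⇒ L₀.
h=∫h₀ ⇒ L = L₀·Dx.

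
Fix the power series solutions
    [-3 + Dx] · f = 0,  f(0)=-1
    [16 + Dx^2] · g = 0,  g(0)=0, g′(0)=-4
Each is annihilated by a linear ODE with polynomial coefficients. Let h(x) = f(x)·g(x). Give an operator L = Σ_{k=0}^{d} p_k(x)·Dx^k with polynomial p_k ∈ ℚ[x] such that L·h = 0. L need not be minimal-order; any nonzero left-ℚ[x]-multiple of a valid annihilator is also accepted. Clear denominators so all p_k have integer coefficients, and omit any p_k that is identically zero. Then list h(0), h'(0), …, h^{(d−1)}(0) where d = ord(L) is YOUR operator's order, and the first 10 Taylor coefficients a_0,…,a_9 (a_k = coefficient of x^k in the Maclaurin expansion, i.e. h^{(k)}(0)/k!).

f: a_k = -1, -3, -9/2, -9/2, -27/8, -81/40, -81/80, -243/560, -729/4480, -243/4480, …
g: a_k = 0, -4, 0, 32/3, 0, -128/15, 0, 1024/315, 0, -2048/2835, …
L₀ := L_f ⊗_s L_g (sym. prod.), ord ≤ 2.
L = 25 - 6·Dx + Dx^2  (order 2).
h: a_k = 0, 4, 12, 22/3, -14, -779/30, -143/10, 4031/1260, 527/60, 430441/90720, …
ICs: h(0) = 0, h′(0) = 4.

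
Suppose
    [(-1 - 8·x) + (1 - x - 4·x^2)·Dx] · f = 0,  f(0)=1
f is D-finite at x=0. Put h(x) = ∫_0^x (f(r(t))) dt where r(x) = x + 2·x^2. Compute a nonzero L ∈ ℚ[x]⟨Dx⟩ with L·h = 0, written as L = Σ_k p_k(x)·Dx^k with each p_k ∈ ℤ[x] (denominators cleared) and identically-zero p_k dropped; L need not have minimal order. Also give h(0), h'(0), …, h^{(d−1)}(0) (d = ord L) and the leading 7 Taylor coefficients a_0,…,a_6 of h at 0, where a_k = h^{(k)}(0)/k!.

f: a_k = 1, 1, 5, 9, 29, 65, 181, …
L₀ from L_f via x↦r, Dx↦r'^{-1}Dx.
h=∫h₀ ⇒ L = L₀·Dx.
L = (1 + 12·x + 48·x^2 + 64·x^3)·Dx + (-1 + x + 6·x^2 + 16·x^3 + 16·x^4)·Dx^2  (order 2).
h: a_k = 0, 1, 1/2, 7/3, 29/4, 103/5, 135/2, …
ICs: h(0) = 0, h′(0) = 1.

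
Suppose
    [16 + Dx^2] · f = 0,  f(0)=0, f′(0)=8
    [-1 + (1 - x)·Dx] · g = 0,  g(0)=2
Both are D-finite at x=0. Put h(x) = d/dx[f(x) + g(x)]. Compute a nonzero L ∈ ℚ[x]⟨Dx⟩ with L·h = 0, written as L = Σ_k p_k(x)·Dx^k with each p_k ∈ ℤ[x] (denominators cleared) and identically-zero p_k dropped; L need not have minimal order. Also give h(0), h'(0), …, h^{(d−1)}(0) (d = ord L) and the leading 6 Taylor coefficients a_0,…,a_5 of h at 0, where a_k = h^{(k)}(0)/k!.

L = (448 - 512·x + 256·x^2) + (-176 + 432·x - 384·x^2 + 128·x^3)·Dx + (28 - 32·x + 16·x^2)·Dx^2 + (-11 + 27·x - 24·x^2 + 8·x^3)·Dx^3  (order 3).
h: a_k = 10, 4, -58, 8, 286/3, 12, …
ICs: h(0) = 10, h′(0) = 4, h′′(0) = -116.

f: a_k = 0, 8, 0, -64/3, 0, 256/15, …
g: a_k = 2, 2, 2, 2, 2, 2, …
Sum ⇒ L₀ = lclm(L_f,L_g) in ℚ(x)⟨Dx⟩.
Derive L from L₀ (diff closure).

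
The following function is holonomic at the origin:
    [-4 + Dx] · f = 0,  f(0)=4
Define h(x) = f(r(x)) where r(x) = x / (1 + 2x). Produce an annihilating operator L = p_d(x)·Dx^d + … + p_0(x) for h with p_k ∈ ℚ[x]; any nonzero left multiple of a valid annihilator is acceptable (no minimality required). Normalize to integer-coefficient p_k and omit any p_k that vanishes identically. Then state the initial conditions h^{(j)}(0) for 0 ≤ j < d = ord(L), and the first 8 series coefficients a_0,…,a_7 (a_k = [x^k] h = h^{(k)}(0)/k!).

L = -4 + (1 + 4·x + 4·x^2)·Dx  (order 1).
h: a_k = 4, 16, 0, -64/3, 128/3, -256/5, 1024/45, 5120/63, …
ICs: h(0) = 4.

f: a_k = 4, 16, 32, 128/3, 128/3, 512/15, 1024/45, 4096/315, …
h₀=f(r): pull back L_f along r ⇒ L₀.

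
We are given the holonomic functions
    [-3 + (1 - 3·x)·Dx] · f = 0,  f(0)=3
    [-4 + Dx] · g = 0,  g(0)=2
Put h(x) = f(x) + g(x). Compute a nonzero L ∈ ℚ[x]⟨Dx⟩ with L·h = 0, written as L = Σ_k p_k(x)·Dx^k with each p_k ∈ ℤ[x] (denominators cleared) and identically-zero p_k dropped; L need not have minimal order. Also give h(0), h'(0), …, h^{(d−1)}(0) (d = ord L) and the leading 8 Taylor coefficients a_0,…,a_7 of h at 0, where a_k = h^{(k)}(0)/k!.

f: a_k = 3, 9, 27, 81, 243, 729, 2187, 6561, …
g: a_k = 2, 8, 16, 64/3, 64/3, 256/15, 512/45, 2048/315, …
h₀=f+g: left-lcm gives L₀, ord ≤ 2.
L = (-24 - 144·x) + (2 + 96·x - 144·x^2)·Dx + (1 - 15·x + 36·x^2)·Dx^2  (order 2).
h: a_k = 5, 17, 43, 307/3, 793/3, 11191/15, 98927/45, 2068763/315, …
ICs: h(0) = 5, h′(0) = 17.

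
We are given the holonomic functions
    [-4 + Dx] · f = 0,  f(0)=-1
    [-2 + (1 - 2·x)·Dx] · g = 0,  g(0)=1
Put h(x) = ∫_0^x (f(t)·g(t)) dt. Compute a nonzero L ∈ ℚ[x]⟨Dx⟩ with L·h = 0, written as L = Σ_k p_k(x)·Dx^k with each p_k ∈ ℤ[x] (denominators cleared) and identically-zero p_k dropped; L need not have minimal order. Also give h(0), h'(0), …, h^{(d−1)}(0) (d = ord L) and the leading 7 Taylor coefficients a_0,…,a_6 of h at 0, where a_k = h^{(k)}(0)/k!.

L = (6 - 8·x)·Dx + (-1 + 2·x)·Dx^2  (order 2).
h: a_k = 0, -1, -3, -20/3, -38/3, -112/5, -1744/45, …
ICs: h(0) = 0, h′(0) = -1.

f: a_k = -1, -4, -8, -32/3, -32/3, -128/15, -256/45, …
g: a_k = 1, 2, 4, 8, 16, 32, 64, …
f·g: L₀ = L_f ⊗_s L_g, ord ≤ 1·1.
h=∫h₀ ⇒ L = L₀·Dx.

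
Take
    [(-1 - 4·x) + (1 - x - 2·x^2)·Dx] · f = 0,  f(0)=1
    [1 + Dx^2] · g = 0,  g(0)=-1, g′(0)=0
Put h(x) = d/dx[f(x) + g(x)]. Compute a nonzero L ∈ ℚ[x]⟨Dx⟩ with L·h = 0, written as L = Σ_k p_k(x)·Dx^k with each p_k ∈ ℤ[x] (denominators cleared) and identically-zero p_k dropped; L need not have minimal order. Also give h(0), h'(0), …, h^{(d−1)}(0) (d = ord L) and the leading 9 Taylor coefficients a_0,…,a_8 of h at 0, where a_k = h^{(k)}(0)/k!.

f: a_k = 1, 1, 3, 5, 11, 21, 43, 85, 171, …
g: a_k = -1, 0, 1/2, 0, -1/24, 0, 1/720, 0, -1/40320, …
h₀=f+g: left-lcm gives L₀, ord ≤ 3.
Differentiate: ansatz ord ≤ ord L₀ ⇒ L.
L = (270 + 1200·x + 2862·x^2 + 1860·x^3 + 1920·x^4 + 144·x^5 + 96·x^6) + (-31 - 115·x + 75·x^2 + 241·x^3 + 430·x^4 + 372·x^5 + 56·x^6 + 32·x^7)·Dx + (270 + 1200·x + 2862·x^2 + 1860·x^3 + 1920·x^4 + 144·x^5 + 96·x^6)·Dx^2 + (-31 - 115·x + 75·x^2 + 241·x^3 + 430·x^4 + 372·x^5 + 56·x^6 + 32·x^7)·Dx^3  (order 3).
h: a_k = 1, 7, 15, 263/6, 105, 30961/120, 595, 6894719/5040, 3069, …
ICs: h(0) = 1, h′(0) = 7, h′′(0) = 30.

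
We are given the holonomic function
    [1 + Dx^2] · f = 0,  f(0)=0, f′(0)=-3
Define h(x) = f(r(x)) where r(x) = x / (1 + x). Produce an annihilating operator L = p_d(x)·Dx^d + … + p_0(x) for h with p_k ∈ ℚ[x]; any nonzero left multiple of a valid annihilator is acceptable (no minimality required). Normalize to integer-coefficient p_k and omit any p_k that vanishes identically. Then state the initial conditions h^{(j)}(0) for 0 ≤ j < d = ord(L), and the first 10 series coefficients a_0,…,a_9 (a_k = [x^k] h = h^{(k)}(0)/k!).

L = 1 + (2 + 6·x + 6·x^2 + 2·x^3)·Dx + (1 + 4·x + 6·x^2 + 4·x^3 + x^4)·Dx^2  (order 2).
h: a_k = 0, -3, 3, -5/2, 3/2, -1/40, -15/8, 6931/1680, -1591/240, 224179/24192, …
ICs: h(0) = 0, h′(0) = -3.

f: a_k = 0, -3, 0, 1/2, 0, -1/40, 0, 1/1680, 0, -1/120960, …
h₀=f(r): pull back L_f along r ⇒ L₀.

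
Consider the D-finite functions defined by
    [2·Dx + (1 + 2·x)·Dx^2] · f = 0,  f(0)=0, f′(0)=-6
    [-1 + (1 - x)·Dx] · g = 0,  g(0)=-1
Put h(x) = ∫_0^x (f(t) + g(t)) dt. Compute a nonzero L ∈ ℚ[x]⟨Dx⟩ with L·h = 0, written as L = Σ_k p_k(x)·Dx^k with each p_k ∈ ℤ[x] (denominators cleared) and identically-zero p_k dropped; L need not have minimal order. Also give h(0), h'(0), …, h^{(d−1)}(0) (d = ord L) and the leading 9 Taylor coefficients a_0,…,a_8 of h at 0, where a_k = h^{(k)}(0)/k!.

L = (-14 - 4·x)·Dx^2 + (1 - 20·x - 8·x^2)·Dx^3 + (2 + 3·x - 3·x^2 - 2·x^3)·Dx^4  (order 4).
h: a_k = 0, -1, -7/2, 5/3, -9/4, 11/5, -101/30, 31/7, -391/56, …
ICs: h(0) = 0, h′(0) = -1, h′′(0) = -7, h′′′(0) = 10.

f: a_k = 0, -6, 6, -8, 12, -96/5, 32, -384/7, 96, …
g: a_k = -1, -1, -1, -1, -1, -1, -1, -1, -1, …
L₀ := lclm(L_f,L_g); ord L₀ ≤ 2+1.
h=∫₀ˣh₀: take L = L₀·Dx.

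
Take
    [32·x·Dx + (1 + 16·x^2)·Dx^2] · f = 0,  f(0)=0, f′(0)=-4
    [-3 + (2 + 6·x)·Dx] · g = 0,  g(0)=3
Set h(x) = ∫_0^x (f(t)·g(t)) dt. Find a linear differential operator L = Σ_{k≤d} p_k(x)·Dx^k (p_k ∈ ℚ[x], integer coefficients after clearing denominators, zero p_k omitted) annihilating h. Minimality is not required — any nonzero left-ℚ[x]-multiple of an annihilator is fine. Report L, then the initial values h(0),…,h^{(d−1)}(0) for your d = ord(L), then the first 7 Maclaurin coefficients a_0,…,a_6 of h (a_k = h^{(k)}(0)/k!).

f: a_k = 0, -4, 0, 64/3, 0, -1024/5, 0, …
g: a_k = 3, 9/2, -27/8, 81/16, -1215/128, 5103/256, -45927/1024, …
f·g: L₀ = L_f ⊗_s L_g, ord ≤ 2·1.
h=∫h₀ ⇒ L = L₀·Dx.
L = (27 - 192·x - 144·x^2)·Dx + (-12 + 92·x + 576·x^2 + 576·x^3)·Dx^2 + (4 + 24·x + 100·x^2 + 384·x^3 + 576·x^4)·Dx^3  (order 3).
h: a_k = 0, 0, -6, -6, 155/8, 303/20, -34583/320, …
ICs: h(0) = 0, h′(0) = 0, h′′(0) = -12.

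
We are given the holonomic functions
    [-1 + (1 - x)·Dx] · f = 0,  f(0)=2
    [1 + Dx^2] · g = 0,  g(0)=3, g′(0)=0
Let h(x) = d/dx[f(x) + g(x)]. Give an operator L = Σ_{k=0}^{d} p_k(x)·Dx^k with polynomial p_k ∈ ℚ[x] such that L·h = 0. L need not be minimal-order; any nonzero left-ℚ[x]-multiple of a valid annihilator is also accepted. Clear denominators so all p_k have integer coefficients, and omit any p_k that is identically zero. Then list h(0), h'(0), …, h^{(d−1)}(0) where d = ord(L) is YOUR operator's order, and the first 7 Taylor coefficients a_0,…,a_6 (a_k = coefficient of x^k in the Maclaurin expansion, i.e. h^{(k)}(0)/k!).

L = (26 - 4·x + 2·x^2) + (-7 + 9·x - 3·x^2 + x^3)·Dx + (26 - 4·x + 2·x^2)·Dx^2 + (-7 + 9·x - 3·x^2 + x^3)·Dx^3  (order 3).
h: a_k = 2, 1, 6, 17/2, 10, 479/40, 14, …
ICs: h(0) = 2, h′(0) = 1, h′′(0) = 12.

f: a_k = 2, 2, 2, 2, 2, 2, 2, …
g: a_k = 3, 0, -3/2, 0, 1/8, 0, -1/240, …
Sum ⇒ L₀ = lclm(L_f,L_g) in ℚ(x)⟨Dx⟩.
Derive L from L₀ (diff closure).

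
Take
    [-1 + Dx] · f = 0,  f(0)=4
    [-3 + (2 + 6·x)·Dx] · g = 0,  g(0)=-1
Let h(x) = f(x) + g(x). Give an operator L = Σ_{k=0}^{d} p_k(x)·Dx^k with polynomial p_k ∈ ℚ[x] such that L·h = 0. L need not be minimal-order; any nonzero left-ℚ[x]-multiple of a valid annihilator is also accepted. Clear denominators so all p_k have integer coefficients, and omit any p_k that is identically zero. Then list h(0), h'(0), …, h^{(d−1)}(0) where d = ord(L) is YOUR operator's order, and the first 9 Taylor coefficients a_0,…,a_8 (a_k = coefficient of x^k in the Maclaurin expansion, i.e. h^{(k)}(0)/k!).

L = (15 + 18·x) + (-13 - 24·x - 36·x^2)·Dx + (-2 + 6·x + 36·x^2)·Dx^2  (order 2).
h: a_k = 3, 5/2, 25/8, -49/48, 1279/384, -25387/3840, 689161/46080, -22733353/645120, 886621759/10321920, …
ICs: h(0) = 3, h′(0) = 5/2.

f: a_k = 4, 4, 2, 2/3, 1/6, 1/30, 1/180, 1/1260, 1/10080, …
g: a_k = -1, -3/2, 9/8, -27/16, 405/128, -1701/256, 15309/1024, -72171/2048, 2814669/32768, …
Sum ⇒ L₀ = lclm(L_f,L_g) in ℚ(x)⟨Dx⟩.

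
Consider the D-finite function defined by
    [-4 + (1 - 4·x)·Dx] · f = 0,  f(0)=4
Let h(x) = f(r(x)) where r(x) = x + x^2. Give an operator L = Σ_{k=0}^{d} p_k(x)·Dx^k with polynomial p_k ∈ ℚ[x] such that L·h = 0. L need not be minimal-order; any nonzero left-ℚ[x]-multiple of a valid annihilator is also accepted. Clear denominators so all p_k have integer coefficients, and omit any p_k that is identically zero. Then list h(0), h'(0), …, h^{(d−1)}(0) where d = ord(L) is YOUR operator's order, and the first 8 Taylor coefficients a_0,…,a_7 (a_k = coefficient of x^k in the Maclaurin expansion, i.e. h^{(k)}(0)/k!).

L = (4 + 8·x) + (-1 + 4·x + 4·x^2)·Dx  (order 1).
h: a_k = 4, 16, 80, 384, 1856, 8960, 43264, 208896, …
ICs: h(0) = 4.

f: a_k = 4, 16, 64, 256, 1024, 4096, 16384, 65536, …
Substitute x→r, Dx→(1/r')Dx; clear ⇒ L₀.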